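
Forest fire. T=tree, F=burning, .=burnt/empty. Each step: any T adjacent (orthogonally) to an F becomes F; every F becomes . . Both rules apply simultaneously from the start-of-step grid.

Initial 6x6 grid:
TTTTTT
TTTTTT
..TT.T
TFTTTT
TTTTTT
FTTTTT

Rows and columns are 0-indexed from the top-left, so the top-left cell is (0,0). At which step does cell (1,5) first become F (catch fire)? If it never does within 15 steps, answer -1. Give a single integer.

Step 1: cell (1,5)='T' (+5 fires, +2 burnt)
Step 2: cell (1,5)='T' (+4 fires, +5 burnt)
Step 3: cell (1,5)='T' (+5 fires, +4 burnt)
Step 4: cell (1,5)='T' (+6 fires, +5 burnt)
Step 5: cell (1,5)='T' (+7 fires, +6 burnt)
Step 6: cell (1,5)='F' (+3 fires, +7 burnt)
  -> target ignites at step 6
Step 7: cell (1,5)='.' (+1 fires, +3 burnt)
Step 8: cell (1,5)='.' (+0 fires, +1 burnt)
  fire out at step 8

6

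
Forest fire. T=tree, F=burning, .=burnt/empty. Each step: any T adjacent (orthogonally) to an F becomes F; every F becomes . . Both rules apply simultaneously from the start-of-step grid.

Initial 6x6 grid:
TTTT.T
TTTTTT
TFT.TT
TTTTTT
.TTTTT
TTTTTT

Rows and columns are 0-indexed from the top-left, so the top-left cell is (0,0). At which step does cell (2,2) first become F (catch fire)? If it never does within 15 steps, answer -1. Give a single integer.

Step 1: cell (2,2)='F' (+4 fires, +1 burnt)
  -> target ignites at step 1
Step 2: cell (2,2)='.' (+6 fires, +4 burnt)
Step 3: cell (2,2)='.' (+6 fires, +6 burnt)
Step 4: cell (2,2)='.' (+6 fires, +6 burnt)
Step 5: cell (2,2)='.' (+5 fires, +6 burnt)
Step 6: cell (2,2)='.' (+4 fires, +5 burnt)
Step 7: cell (2,2)='.' (+1 fires, +4 burnt)
Step 8: cell (2,2)='.' (+0 fires, +1 burnt)
  fire out at step 8

1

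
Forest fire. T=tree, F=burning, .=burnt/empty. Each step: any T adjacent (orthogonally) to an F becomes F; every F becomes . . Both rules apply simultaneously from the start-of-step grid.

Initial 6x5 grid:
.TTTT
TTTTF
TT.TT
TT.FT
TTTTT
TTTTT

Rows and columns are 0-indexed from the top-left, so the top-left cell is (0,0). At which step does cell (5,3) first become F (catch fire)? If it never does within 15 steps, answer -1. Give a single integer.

Step 1: cell (5,3)='T' (+6 fires, +2 burnt)
Step 2: cell (5,3)='F' (+5 fires, +6 burnt)
  -> target ignites at step 2
Step 3: cell (5,3)='.' (+5 fires, +5 burnt)
Step 4: cell (5,3)='.' (+6 fires, +5 burnt)
Step 5: cell (5,3)='.' (+3 fires, +6 burnt)
Step 6: cell (5,3)='.' (+0 fires, +3 burnt)
  fire out at step 6

2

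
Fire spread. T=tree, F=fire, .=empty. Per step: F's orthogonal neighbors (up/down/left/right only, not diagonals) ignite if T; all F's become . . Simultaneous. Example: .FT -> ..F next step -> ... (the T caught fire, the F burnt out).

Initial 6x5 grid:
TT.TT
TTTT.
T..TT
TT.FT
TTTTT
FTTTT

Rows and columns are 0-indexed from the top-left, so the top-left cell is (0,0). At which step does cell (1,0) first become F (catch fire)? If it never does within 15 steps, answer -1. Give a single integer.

Step 1: cell (1,0)='T' (+5 fires, +2 burnt)
Step 2: cell (1,0)='T' (+8 fires, +5 burnt)
Step 3: cell (1,0)='T' (+5 fires, +8 burnt)
Step 4: cell (1,0)='F' (+3 fires, +5 burnt)
  -> target ignites at step 4
Step 5: cell (1,0)='.' (+2 fires, +3 burnt)
Step 6: cell (1,0)='.' (+0 fires, +2 burnt)
  fire out at step 6

4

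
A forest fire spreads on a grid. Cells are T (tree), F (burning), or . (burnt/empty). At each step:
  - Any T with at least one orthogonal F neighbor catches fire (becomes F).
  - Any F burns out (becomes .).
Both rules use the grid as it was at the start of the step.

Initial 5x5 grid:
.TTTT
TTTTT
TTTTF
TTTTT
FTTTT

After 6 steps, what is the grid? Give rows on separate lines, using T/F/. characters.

Step 1: 5 trees catch fire, 2 burn out
  .TTTT
  TTTTF
  TTTF.
  FTTTF
  .FTTT
Step 2: 8 trees catch fire, 5 burn out
  .TTTF
  TTTF.
  FTF..
  .FTF.
  ..FTF
Step 3: 6 trees catch fire, 8 burn out
  .TTF.
  FTF..
  .F...
  ..F..
  ...F.
Step 4: 2 trees catch fire, 6 burn out
  .TF..
  .F...
  .....
  .....
  .....
Step 5: 1 trees catch fire, 2 burn out
  .F...
  .....
  .....
  .....
  .....
Step 6: 0 trees catch fire, 1 burn out
  .....
  .....
  .....
  .....
  .....

.....
.....
.....
.....
.....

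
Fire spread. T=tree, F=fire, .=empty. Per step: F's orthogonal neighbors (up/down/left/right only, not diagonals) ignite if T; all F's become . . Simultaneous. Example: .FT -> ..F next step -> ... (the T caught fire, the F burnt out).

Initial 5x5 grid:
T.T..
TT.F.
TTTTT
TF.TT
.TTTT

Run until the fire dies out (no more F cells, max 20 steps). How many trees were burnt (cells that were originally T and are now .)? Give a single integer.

Answer: 15

Derivation:
Step 1: +4 fires, +2 burnt (F count now 4)
Step 2: +6 fires, +4 burnt (F count now 6)
Step 3: +3 fires, +6 burnt (F count now 3)
Step 4: +2 fires, +3 burnt (F count now 2)
Step 5: +0 fires, +2 burnt (F count now 0)
Fire out after step 5
Initially T: 16, now '.': 24
Total burnt (originally-T cells now '.'): 15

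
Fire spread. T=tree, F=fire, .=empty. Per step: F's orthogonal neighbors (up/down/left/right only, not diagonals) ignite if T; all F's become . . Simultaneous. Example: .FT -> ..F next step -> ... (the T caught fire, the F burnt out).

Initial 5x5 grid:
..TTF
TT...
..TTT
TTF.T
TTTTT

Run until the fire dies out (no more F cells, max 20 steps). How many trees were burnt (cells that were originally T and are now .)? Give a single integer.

Step 1: +4 fires, +2 burnt (F count now 4)
Step 2: +5 fires, +4 burnt (F count now 5)
Step 3: +3 fires, +5 burnt (F count now 3)
Step 4: +1 fires, +3 burnt (F count now 1)
Step 5: +0 fires, +1 burnt (F count now 0)
Fire out after step 5
Initially T: 15, now '.': 23
Total burnt (originally-T cells now '.'): 13

Answer: 13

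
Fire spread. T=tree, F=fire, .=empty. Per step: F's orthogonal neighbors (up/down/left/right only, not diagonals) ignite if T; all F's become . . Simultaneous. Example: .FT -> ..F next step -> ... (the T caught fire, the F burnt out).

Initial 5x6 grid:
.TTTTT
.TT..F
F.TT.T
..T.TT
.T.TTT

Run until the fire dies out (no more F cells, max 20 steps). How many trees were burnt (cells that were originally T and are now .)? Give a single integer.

Answer: 16

Derivation:
Step 1: +2 fires, +2 burnt (F count now 2)
Step 2: +2 fires, +2 burnt (F count now 2)
Step 3: +3 fires, +2 burnt (F count now 3)
Step 4: +2 fires, +3 burnt (F count now 2)
Step 5: +3 fires, +2 burnt (F count now 3)
Step 6: +2 fires, +3 burnt (F count now 2)
Step 7: +2 fires, +2 burnt (F count now 2)
Step 8: +0 fires, +2 burnt (F count now 0)
Fire out after step 8
Initially T: 17, now '.': 29
Total burnt (originally-T cells now '.'): 16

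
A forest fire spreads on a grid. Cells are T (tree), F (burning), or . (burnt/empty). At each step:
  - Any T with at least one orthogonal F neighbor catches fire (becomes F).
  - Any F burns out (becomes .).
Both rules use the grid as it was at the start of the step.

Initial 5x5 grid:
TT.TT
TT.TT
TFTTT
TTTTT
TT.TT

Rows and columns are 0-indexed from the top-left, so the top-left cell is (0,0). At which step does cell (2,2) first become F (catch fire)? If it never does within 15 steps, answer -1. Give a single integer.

Step 1: cell (2,2)='F' (+4 fires, +1 burnt)
  -> target ignites at step 1
Step 2: cell (2,2)='.' (+6 fires, +4 burnt)
Step 3: cell (2,2)='.' (+5 fires, +6 burnt)
Step 4: cell (2,2)='.' (+4 fires, +5 burnt)
Step 5: cell (2,2)='.' (+2 fires, +4 burnt)
Step 6: cell (2,2)='.' (+0 fires, +2 burnt)
  fire out at step 6

1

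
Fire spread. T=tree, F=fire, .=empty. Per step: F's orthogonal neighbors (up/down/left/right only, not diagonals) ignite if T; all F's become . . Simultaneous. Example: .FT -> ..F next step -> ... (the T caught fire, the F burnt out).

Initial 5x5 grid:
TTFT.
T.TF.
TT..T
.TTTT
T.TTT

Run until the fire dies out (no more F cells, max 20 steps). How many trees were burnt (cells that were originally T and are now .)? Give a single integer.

Step 1: +3 fires, +2 burnt (F count now 3)
Step 2: +1 fires, +3 burnt (F count now 1)
Step 3: +1 fires, +1 burnt (F count now 1)
Step 4: +1 fires, +1 burnt (F count now 1)
Step 5: +1 fires, +1 burnt (F count now 1)
Step 6: +1 fires, +1 burnt (F count now 1)
Step 7: +1 fires, +1 burnt (F count now 1)
Step 8: +2 fires, +1 burnt (F count now 2)
Step 9: +2 fires, +2 burnt (F count now 2)
Step 10: +2 fires, +2 burnt (F count now 2)
Step 11: +0 fires, +2 burnt (F count now 0)
Fire out after step 11
Initially T: 16, now '.': 24
Total burnt (originally-T cells now '.'): 15

Answer: 15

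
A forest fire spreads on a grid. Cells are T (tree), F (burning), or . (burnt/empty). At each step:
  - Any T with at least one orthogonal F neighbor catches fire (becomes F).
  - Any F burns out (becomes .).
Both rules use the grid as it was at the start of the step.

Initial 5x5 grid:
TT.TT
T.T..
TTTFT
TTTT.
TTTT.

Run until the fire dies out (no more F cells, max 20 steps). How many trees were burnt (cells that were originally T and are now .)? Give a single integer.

Step 1: +3 fires, +1 burnt (F count now 3)
Step 2: +4 fires, +3 burnt (F count now 4)
Step 3: +3 fires, +4 burnt (F count now 3)
Step 4: +3 fires, +3 burnt (F count now 3)
Step 5: +2 fires, +3 burnt (F count now 2)
Step 6: +1 fires, +2 burnt (F count now 1)
Step 7: +0 fires, +1 burnt (F count now 0)
Fire out after step 7
Initially T: 18, now '.': 23
Total burnt (originally-T cells now '.'): 16

Answer: 16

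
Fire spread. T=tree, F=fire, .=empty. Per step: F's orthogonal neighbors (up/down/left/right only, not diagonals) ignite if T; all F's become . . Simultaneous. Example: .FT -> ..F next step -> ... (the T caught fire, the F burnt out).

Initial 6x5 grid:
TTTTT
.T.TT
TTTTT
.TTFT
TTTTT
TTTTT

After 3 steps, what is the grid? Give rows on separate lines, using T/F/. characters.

Step 1: 4 trees catch fire, 1 burn out
  TTTTT
  .T.TT
  TTTFT
  .TF.F
  TTTFT
  TTTTT
Step 2: 7 trees catch fire, 4 burn out
  TTTTT
  .T.FT
  TTF.F
  .F...
  TTF.F
  TTTFT
Step 3: 6 trees catch fire, 7 burn out
  TTTFT
  .T..F
  TF...
  .....
  TF...
  TTF.F

TTTFT
.T..F
TF...
.....
TF...
TTF.F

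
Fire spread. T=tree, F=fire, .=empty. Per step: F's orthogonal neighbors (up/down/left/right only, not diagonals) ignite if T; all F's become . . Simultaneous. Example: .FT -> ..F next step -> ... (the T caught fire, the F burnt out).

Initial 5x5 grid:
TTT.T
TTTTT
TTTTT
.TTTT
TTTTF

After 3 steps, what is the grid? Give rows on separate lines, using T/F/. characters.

Step 1: 2 trees catch fire, 1 burn out
  TTT.T
  TTTTT
  TTTTT
  .TTTF
  TTTF.
Step 2: 3 trees catch fire, 2 burn out
  TTT.T
  TTTTT
  TTTTF
  .TTF.
  TTF..
Step 3: 4 trees catch fire, 3 burn out
  TTT.T
  TTTTF
  TTTF.
  .TF..
  TF...

TTT.T
TTTTF
TTTF.
.TF..
TF...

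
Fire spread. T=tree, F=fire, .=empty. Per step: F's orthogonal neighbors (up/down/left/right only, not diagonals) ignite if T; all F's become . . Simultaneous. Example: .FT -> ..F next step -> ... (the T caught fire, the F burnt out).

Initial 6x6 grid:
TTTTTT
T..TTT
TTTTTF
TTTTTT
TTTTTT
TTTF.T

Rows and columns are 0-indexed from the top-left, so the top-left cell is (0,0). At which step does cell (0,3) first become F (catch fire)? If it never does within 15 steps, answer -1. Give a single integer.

Step 1: cell (0,3)='T' (+5 fires, +2 burnt)
Step 2: cell (0,3)='T' (+9 fires, +5 burnt)
Step 3: cell (0,3)='T' (+7 fires, +9 burnt)
Step 4: cell (0,3)='F' (+4 fires, +7 burnt)
  -> target ignites at step 4
Step 5: cell (0,3)='.' (+3 fires, +4 burnt)
Step 6: cell (0,3)='.' (+2 fires, +3 burnt)
Step 7: cell (0,3)='.' (+1 fires, +2 burnt)
Step 8: cell (0,3)='.' (+0 fires, +1 burnt)
  fire out at step 8

4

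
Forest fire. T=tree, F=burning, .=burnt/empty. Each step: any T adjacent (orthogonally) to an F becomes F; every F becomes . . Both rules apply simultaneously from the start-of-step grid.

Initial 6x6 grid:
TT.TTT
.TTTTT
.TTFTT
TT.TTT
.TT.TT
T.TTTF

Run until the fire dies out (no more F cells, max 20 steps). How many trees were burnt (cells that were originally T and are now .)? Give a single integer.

Step 1: +6 fires, +2 burnt (F count now 6)
Step 2: +9 fires, +6 burnt (F count now 9)
Step 3: +5 fires, +9 burnt (F count now 5)
Step 4: +5 fires, +5 burnt (F count now 5)
Step 5: +1 fires, +5 burnt (F count now 1)
Step 6: +0 fires, +1 burnt (F count now 0)
Fire out after step 6
Initially T: 27, now '.': 35
Total burnt (originally-T cells now '.'): 26

Answer: 26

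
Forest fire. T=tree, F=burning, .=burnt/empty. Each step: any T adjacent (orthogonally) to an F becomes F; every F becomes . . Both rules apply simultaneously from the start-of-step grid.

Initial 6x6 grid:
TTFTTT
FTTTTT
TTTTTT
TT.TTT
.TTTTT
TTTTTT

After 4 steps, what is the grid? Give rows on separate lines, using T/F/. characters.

Step 1: 6 trees catch fire, 2 burn out
  FF.FTT
  .FFTTT
  FTTTTT
  TT.TTT
  .TTTTT
  TTTTTT
Step 2: 5 trees catch fire, 6 burn out
  ....FT
  ...FTT
  .FFTTT
  FT.TTT
  .TTTTT
  TTTTTT
Step 3: 4 trees catch fire, 5 burn out
  .....F
  ....FT
  ...FTT
  .F.TTT
  .TTTTT
  TTTTTT
Step 4: 4 trees catch fire, 4 burn out
  ......
  .....F
  ....FT
  ...FTT
  .FTTTT
  TTTTTT

......
.....F
....FT
...FTT
.FTTTT
TTTTTT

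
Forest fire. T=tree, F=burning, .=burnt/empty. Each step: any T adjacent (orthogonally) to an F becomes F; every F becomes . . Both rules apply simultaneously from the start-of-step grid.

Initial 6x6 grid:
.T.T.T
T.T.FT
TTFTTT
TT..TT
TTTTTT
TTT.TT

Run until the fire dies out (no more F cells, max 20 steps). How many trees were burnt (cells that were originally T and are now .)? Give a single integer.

Step 1: +5 fires, +2 burnt (F count now 5)
Step 2: +5 fires, +5 burnt (F count now 5)
Step 3: +5 fires, +5 burnt (F count now 5)
Step 4: +6 fires, +5 burnt (F count now 6)
Step 5: +3 fires, +6 burnt (F count now 3)
Step 6: +0 fires, +3 burnt (F count now 0)
Fire out after step 6
Initially T: 26, now '.': 34
Total burnt (originally-T cells now '.'): 24

Answer: 24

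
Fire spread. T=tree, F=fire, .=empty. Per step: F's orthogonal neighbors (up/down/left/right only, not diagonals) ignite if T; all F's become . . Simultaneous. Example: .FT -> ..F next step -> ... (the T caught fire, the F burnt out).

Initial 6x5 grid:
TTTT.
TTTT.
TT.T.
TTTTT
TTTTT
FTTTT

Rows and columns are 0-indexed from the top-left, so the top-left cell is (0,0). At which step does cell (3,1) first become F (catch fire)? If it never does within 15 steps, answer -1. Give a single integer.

Step 1: cell (3,1)='T' (+2 fires, +1 burnt)
Step 2: cell (3,1)='T' (+3 fires, +2 burnt)
Step 3: cell (3,1)='F' (+4 fires, +3 burnt)
  -> target ignites at step 3
Step 4: cell (3,1)='.' (+5 fires, +4 burnt)
Step 5: cell (3,1)='.' (+4 fires, +5 burnt)
Step 6: cell (3,1)='.' (+4 fires, +4 burnt)
Step 7: cell (3,1)='.' (+2 fires, +4 burnt)
Step 8: cell (3,1)='.' (+1 fires, +2 burnt)
Step 9: cell (3,1)='.' (+0 fires, +1 burnt)
  fire out at step 9

3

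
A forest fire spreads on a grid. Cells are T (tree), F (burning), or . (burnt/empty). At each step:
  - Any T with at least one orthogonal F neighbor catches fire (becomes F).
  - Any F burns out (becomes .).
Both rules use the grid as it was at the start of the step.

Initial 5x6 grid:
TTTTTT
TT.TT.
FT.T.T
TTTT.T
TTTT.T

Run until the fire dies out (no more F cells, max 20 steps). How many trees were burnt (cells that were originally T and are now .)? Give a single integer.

Answer: 20

Derivation:
Step 1: +3 fires, +1 burnt (F count now 3)
Step 2: +4 fires, +3 burnt (F count now 4)
Step 3: +3 fires, +4 burnt (F count now 3)
Step 4: +3 fires, +3 burnt (F count now 3)
Step 5: +3 fires, +3 burnt (F count now 3)
Step 6: +2 fires, +3 burnt (F count now 2)
Step 7: +2 fires, +2 burnt (F count now 2)
Step 8: +0 fires, +2 burnt (F count now 0)
Fire out after step 8
Initially T: 23, now '.': 27
Total burnt (originally-T cells now '.'): 20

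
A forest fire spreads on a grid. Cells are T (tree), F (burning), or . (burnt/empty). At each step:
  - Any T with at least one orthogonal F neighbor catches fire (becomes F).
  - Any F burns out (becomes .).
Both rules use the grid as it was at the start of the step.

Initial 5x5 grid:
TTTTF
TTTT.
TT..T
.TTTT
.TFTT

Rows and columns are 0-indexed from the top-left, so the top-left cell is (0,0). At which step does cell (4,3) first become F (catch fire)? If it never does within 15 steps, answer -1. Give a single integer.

Step 1: cell (4,3)='F' (+4 fires, +2 burnt)
  -> target ignites at step 1
Step 2: cell (4,3)='.' (+5 fires, +4 burnt)
Step 3: cell (4,3)='.' (+4 fires, +5 burnt)
Step 4: cell (4,3)='.' (+4 fires, +4 burnt)
Step 5: cell (4,3)='.' (+1 fires, +4 burnt)
Step 6: cell (4,3)='.' (+0 fires, +1 burnt)
  fire out at step 6

1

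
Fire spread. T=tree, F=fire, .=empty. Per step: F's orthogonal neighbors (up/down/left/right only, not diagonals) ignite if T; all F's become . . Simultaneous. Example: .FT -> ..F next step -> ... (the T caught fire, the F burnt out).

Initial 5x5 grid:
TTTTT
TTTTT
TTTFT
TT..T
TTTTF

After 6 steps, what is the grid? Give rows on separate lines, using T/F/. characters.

Step 1: 5 trees catch fire, 2 burn out
  TTTTT
  TTTFT
  TTF.F
  TT..F
  TTTF.
Step 2: 5 trees catch fire, 5 burn out
  TTTFT
  TTF.F
  TF...
  TT...
  TTF..
Step 3: 6 trees catch fire, 5 burn out
  TTF.F
  TF...
  F....
  TF...
  TF...
Step 4: 4 trees catch fire, 6 burn out
  TF...
  F....
  .....
  F....
  F....
Step 5: 1 trees catch fire, 4 burn out
  F....
  .....
  .....
  .....
  .....
Step 6: 0 trees catch fire, 1 burn out
  .....
  .....
  .....
  .....
  .....

.....
.....
.....
.....
.....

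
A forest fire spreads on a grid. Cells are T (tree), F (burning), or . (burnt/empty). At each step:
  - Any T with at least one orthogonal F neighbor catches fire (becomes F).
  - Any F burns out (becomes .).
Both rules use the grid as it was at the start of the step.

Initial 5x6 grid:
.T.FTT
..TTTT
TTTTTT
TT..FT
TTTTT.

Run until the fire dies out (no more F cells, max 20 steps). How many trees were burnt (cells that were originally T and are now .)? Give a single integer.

Step 1: +5 fires, +2 burnt (F count now 5)
Step 2: +6 fires, +5 burnt (F count now 6)
Step 3: +3 fires, +6 burnt (F count now 3)
Step 4: +2 fires, +3 burnt (F count now 2)
Step 5: +3 fires, +2 burnt (F count now 3)
Step 6: +1 fires, +3 burnt (F count now 1)
Step 7: +0 fires, +1 burnt (F count now 0)
Fire out after step 7
Initially T: 21, now '.': 29
Total burnt (originally-T cells now '.'): 20

Answer: 20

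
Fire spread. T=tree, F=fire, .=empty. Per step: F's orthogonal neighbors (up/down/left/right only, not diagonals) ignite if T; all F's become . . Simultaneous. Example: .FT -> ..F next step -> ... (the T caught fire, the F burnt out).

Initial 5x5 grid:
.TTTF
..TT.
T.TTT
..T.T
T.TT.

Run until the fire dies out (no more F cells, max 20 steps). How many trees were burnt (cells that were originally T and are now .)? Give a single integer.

Answer: 12

Derivation:
Step 1: +1 fires, +1 burnt (F count now 1)
Step 2: +2 fires, +1 burnt (F count now 2)
Step 3: +3 fires, +2 burnt (F count now 3)
Step 4: +2 fires, +3 burnt (F count now 2)
Step 5: +2 fires, +2 burnt (F count now 2)
Step 6: +1 fires, +2 burnt (F count now 1)
Step 7: +1 fires, +1 burnt (F count now 1)
Step 8: +0 fires, +1 burnt (F count now 0)
Fire out after step 8
Initially T: 14, now '.': 23
Total burnt (originally-T cells now '.'): 12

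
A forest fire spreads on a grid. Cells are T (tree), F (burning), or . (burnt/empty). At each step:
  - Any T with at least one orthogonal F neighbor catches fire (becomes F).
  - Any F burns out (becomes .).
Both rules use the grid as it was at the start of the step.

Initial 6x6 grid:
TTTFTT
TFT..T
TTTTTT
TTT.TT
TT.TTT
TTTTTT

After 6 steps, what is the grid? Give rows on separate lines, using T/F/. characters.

Step 1: 6 trees catch fire, 2 burn out
  TFF.FT
  F.F..T
  TFTTTT
  TTT.TT
  TT.TTT
  TTTTTT
Step 2: 5 trees catch fire, 6 burn out
  F....F
  .....T
  F.FTTT
  TFT.TT
  TT.TTT
  TTTTTT
Step 3: 5 trees catch fire, 5 burn out
  ......
  .....F
  ...FTT
  F.F.TT
  TF.TTT
  TTTTTT
Step 4: 4 trees catch fire, 5 burn out
  ......
  ......
  ....FF
  ....TT
  F..TTT
  TFTTTT
Step 5: 4 trees catch fire, 4 burn out
  ......
  ......
  ......
  ....FF
  ...TTT
  F.FTTT
Step 6: 3 trees catch fire, 4 burn out
  ......
  ......
  ......
  ......
  ...TFF
  ...FTT

......
......
......
......
...TFF
...FTT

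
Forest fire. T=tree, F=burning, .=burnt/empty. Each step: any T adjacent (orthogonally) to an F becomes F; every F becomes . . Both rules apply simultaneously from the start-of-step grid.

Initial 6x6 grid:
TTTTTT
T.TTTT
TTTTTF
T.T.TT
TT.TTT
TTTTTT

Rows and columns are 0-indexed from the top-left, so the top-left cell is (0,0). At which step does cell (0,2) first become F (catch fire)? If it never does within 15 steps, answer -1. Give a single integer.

Step 1: cell (0,2)='T' (+3 fires, +1 burnt)
Step 2: cell (0,2)='T' (+5 fires, +3 burnt)
Step 3: cell (0,2)='T' (+5 fires, +5 burnt)
Step 4: cell (0,2)='T' (+6 fires, +5 burnt)
Step 5: cell (0,2)='F' (+3 fires, +6 burnt)
  -> target ignites at step 5
Step 6: cell (0,2)='.' (+4 fires, +3 burnt)
Step 7: cell (0,2)='.' (+3 fires, +4 burnt)
Step 8: cell (0,2)='.' (+2 fires, +3 burnt)
Step 9: cell (0,2)='.' (+0 fires, +2 burnt)
  fire out at step 9

5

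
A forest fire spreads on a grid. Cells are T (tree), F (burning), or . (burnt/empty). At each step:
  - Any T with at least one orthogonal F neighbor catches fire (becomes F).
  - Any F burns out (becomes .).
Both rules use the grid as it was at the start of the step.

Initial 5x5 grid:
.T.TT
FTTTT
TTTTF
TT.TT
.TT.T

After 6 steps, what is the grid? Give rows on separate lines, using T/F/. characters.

Step 1: 5 trees catch fire, 2 burn out
  .T.TT
  .FTTF
  FTTF.
  TT.TF
  .TT.T
Step 2: 9 trees catch fire, 5 burn out
  .F.TF
  ..FF.
  .FF..
  FT.F.
  .TT.F
Step 3: 2 trees catch fire, 9 burn out
  ...F.
  .....
  .....
  .F...
  .TT..
Step 4: 1 trees catch fire, 2 burn out
  .....
  .....
  .....
  .....
  .FT..
Step 5: 1 trees catch fire, 1 burn out
  .....
  .....
  .....
  .....
  ..F..
Step 6: 0 trees catch fire, 1 burn out
  .....
  .....
  .....
  .....
  .....

.....
.....
.....
.....
.....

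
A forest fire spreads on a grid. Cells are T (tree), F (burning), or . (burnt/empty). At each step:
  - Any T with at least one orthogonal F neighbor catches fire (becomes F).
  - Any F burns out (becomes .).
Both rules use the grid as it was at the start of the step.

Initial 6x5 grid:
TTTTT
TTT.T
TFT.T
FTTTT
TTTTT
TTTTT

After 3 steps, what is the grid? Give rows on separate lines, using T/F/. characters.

Step 1: 5 trees catch fire, 2 burn out
  TTTTT
  TFT.T
  F.F.T
  .FTTT
  FTTTT
  TTTTT
Step 2: 6 trees catch fire, 5 burn out
  TFTTT
  F.F.T
  ....T
  ..FTT
  .FTTT
  FTTTT
Step 3: 5 trees catch fire, 6 burn out
  F.FTT
  ....T
  ....T
  ...FT
  ..FTT
  .FTTT

F.FTT
....T
....T
...FT
..FTT
.FTTT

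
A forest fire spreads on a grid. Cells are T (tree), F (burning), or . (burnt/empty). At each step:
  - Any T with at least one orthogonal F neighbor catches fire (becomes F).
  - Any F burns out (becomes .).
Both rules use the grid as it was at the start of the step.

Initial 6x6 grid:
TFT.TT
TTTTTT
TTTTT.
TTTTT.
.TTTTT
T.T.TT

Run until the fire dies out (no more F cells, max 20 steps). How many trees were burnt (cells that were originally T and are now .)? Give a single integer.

Answer: 28

Derivation:
Step 1: +3 fires, +1 burnt (F count now 3)
Step 2: +3 fires, +3 burnt (F count now 3)
Step 3: +4 fires, +3 burnt (F count now 4)
Step 4: +5 fires, +4 burnt (F count now 5)
Step 5: +5 fires, +5 burnt (F count now 5)
Step 6: +4 fires, +5 burnt (F count now 4)
Step 7: +1 fires, +4 burnt (F count now 1)
Step 8: +2 fires, +1 burnt (F count now 2)
Step 9: +1 fires, +2 burnt (F count now 1)
Step 10: +0 fires, +1 burnt (F count now 0)
Fire out after step 10
Initially T: 29, now '.': 35
Total burnt (originally-T cells now '.'): 28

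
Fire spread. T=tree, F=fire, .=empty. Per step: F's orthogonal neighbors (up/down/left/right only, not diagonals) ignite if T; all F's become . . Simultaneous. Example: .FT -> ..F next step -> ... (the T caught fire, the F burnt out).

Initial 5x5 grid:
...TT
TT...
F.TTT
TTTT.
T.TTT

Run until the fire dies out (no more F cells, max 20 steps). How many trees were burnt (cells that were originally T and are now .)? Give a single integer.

Answer: 13

Derivation:
Step 1: +2 fires, +1 burnt (F count now 2)
Step 2: +3 fires, +2 burnt (F count now 3)
Step 3: +1 fires, +3 burnt (F count now 1)
Step 4: +3 fires, +1 burnt (F count now 3)
Step 5: +2 fires, +3 burnt (F count now 2)
Step 6: +2 fires, +2 burnt (F count now 2)
Step 7: +0 fires, +2 burnt (F count now 0)
Fire out after step 7
Initially T: 15, now '.': 23
Total burnt (originally-T cells now '.'): 13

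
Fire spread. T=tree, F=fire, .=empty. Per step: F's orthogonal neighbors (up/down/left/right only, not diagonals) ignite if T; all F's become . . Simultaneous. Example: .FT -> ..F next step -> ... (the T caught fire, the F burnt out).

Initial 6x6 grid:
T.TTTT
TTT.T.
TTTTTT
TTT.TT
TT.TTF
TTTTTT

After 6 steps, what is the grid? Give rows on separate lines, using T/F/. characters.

Step 1: 3 trees catch fire, 1 burn out
  T.TTTT
  TTT.T.
  TTTTTT
  TTT.TF
  TT.TF.
  TTTTTF
Step 2: 4 trees catch fire, 3 burn out
  T.TTTT
  TTT.T.
  TTTTTF
  TTT.F.
  TT.F..
  TTTTF.
Step 3: 2 trees catch fire, 4 burn out
  T.TTTT
  TTT.T.
  TTTTF.
  TTT...
  TT....
  TTTF..
Step 4: 3 trees catch fire, 2 burn out
  T.TTTT
  TTT.F.
  TTTF..
  TTT...
  TT....
  TTF...
Step 5: 3 trees catch fire, 3 burn out
  T.TTFT
  TTT...
  TTF...
  TTT...
  TT....
  TF....
Step 6: 7 trees catch fire, 3 burn out
  T.TF.F
  TTF...
  TF....
  TTF...
  TF....
  F.....

T.TF.F
TTF...
TF....
TTF...
TF....
F.....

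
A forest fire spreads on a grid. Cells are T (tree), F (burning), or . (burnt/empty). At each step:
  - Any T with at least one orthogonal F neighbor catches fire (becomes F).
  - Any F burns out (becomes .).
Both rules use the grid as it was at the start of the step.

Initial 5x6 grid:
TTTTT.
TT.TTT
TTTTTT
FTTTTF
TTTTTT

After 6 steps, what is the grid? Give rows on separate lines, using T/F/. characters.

Step 1: 6 trees catch fire, 2 burn out
  TTTTT.
  TT.TTT
  FTTTTF
  .FTTF.
  FTTTTF
Step 2: 8 trees catch fire, 6 burn out
  TTTTT.
  FT.TTF
  .FTTF.
  ..FF..
  .FTTF.
Step 3: 7 trees catch fire, 8 burn out
  FTTTT.
  .F.TF.
  ..FF..
  ......
  ..FF..
Step 4: 3 trees catch fire, 7 burn out
  .FTTF.
  ...F..
  ......
  ......
  ......
Step 5: 2 trees catch fire, 3 burn out
  ..FF..
  ......
  ......
  ......
  ......
Step 6: 0 trees catch fire, 2 burn out
  ......
  ......
  ......
  ......
  ......

......
......
......
......
......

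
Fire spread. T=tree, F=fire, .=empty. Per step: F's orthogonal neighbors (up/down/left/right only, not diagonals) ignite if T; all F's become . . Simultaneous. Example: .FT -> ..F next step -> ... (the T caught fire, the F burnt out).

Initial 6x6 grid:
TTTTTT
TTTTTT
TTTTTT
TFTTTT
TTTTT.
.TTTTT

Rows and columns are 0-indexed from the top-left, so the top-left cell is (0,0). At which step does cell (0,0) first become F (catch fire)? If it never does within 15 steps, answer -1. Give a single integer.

Step 1: cell (0,0)='T' (+4 fires, +1 burnt)
Step 2: cell (0,0)='T' (+7 fires, +4 burnt)
Step 3: cell (0,0)='T' (+7 fires, +7 burnt)
Step 4: cell (0,0)='F' (+7 fires, +7 burnt)
  -> target ignites at step 4
Step 5: cell (0,0)='.' (+4 fires, +7 burnt)
Step 6: cell (0,0)='.' (+3 fires, +4 burnt)
Step 7: cell (0,0)='.' (+1 fires, +3 burnt)
Step 8: cell (0,0)='.' (+0 fires, +1 burnt)
  fire out at step 8

4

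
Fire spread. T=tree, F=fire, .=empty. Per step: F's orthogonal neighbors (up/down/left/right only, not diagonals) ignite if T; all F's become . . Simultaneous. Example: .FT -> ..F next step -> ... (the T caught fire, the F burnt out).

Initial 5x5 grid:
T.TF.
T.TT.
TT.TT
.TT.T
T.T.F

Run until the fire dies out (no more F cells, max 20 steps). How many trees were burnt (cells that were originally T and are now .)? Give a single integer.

Step 1: +3 fires, +2 burnt (F count now 3)
Step 2: +3 fires, +3 burnt (F count now 3)
Step 3: +0 fires, +3 burnt (F count now 0)
Fire out after step 3
Initially T: 14, now '.': 17
Total burnt (originally-T cells now '.'): 6

Answer: 6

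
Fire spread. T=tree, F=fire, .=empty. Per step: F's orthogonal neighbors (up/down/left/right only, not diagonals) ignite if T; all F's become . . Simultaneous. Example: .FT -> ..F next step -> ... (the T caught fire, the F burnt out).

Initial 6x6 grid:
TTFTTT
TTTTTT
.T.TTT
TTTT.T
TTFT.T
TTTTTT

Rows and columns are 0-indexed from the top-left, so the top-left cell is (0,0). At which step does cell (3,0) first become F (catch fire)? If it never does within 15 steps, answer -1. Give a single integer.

Step 1: cell (3,0)='T' (+7 fires, +2 burnt)
Step 2: cell (3,0)='T' (+9 fires, +7 burnt)
Step 3: cell (3,0)='F' (+8 fires, +9 burnt)
  -> target ignites at step 3
Step 4: cell (3,0)='.' (+3 fires, +8 burnt)
Step 5: cell (3,0)='.' (+2 fires, +3 burnt)
Step 6: cell (3,0)='.' (+1 fires, +2 burnt)
Step 7: cell (3,0)='.' (+0 fires, +1 burnt)
  fire out at step 7

3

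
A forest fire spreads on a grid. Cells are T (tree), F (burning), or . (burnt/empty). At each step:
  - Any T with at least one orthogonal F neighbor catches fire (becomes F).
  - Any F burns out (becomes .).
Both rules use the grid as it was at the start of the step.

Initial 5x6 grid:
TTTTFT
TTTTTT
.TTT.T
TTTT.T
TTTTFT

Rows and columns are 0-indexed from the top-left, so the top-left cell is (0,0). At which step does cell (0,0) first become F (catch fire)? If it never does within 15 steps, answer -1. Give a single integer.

Step 1: cell (0,0)='T' (+5 fires, +2 burnt)
Step 2: cell (0,0)='T' (+6 fires, +5 burnt)
Step 3: cell (0,0)='T' (+6 fires, +6 burnt)
Step 4: cell (0,0)='F' (+5 fires, +6 burnt)
  -> target ignites at step 4
Step 5: cell (0,0)='.' (+3 fires, +5 burnt)
Step 6: cell (0,0)='.' (+0 fires, +3 burnt)
  fire out at step 6

4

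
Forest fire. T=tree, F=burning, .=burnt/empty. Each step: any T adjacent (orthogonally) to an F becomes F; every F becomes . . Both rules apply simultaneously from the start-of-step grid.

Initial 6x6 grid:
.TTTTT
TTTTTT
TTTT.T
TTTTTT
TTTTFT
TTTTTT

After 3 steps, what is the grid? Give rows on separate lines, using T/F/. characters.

Step 1: 4 trees catch fire, 1 burn out
  .TTTTT
  TTTTTT
  TTTT.T
  TTTTFT
  TTTF.F
  TTTTFT
Step 2: 5 trees catch fire, 4 burn out
  .TTTTT
  TTTTTT
  TTTT.T
  TTTF.F
  TTF...
  TTTF.F
Step 3: 5 trees catch fire, 5 burn out
  .TTTTT
  TTTTTT
  TTTF.F
  TTF...
  TF....
  TTF...

.TTTTT
TTTTTT
TTTF.F
TTF...
TF....
TTF...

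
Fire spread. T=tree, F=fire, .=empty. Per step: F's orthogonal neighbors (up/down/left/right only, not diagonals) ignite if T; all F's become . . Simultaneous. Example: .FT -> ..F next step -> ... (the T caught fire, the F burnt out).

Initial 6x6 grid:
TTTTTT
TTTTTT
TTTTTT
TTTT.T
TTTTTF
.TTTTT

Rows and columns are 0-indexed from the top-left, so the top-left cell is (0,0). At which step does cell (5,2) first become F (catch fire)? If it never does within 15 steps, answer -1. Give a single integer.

Step 1: cell (5,2)='T' (+3 fires, +1 burnt)
Step 2: cell (5,2)='T' (+3 fires, +3 burnt)
Step 3: cell (5,2)='T' (+5 fires, +3 burnt)
Step 4: cell (5,2)='F' (+6 fires, +5 burnt)
  -> target ignites at step 4
Step 5: cell (5,2)='.' (+6 fires, +6 burnt)
Step 6: cell (5,2)='.' (+4 fires, +6 burnt)
Step 7: cell (5,2)='.' (+3 fires, +4 burnt)
Step 8: cell (5,2)='.' (+2 fires, +3 burnt)
Step 9: cell (5,2)='.' (+1 fires, +2 burnt)
Step 10: cell (5,2)='.' (+0 fires, +1 burnt)
  fire out at step 10

4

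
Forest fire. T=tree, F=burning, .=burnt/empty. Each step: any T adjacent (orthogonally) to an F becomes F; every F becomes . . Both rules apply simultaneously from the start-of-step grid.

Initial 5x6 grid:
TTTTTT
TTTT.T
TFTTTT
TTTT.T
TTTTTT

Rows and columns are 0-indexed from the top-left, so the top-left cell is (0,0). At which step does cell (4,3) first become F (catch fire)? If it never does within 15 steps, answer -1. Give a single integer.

Step 1: cell (4,3)='T' (+4 fires, +1 burnt)
Step 2: cell (4,3)='T' (+7 fires, +4 burnt)
Step 3: cell (4,3)='T' (+7 fires, +7 burnt)
Step 4: cell (4,3)='F' (+3 fires, +7 burnt)
  -> target ignites at step 4
Step 5: cell (4,3)='.' (+4 fires, +3 burnt)
Step 6: cell (4,3)='.' (+2 fires, +4 burnt)
Step 7: cell (4,3)='.' (+0 fires, +2 burnt)
  fire out at step 7

4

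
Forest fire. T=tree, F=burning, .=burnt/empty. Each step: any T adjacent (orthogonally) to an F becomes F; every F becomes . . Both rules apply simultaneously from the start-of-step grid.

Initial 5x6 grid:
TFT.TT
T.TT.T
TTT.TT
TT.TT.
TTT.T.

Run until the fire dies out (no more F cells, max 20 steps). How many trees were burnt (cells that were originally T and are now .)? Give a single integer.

Step 1: +2 fires, +1 burnt (F count now 2)
Step 2: +2 fires, +2 burnt (F count now 2)
Step 3: +3 fires, +2 burnt (F count now 3)
Step 4: +2 fires, +3 burnt (F count now 2)
Step 5: +2 fires, +2 burnt (F count now 2)
Step 6: +1 fires, +2 burnt (F count now 1)
Step 7: +1 fires, +1 burnt (F count now 1)
Step 8: +0 fires, +1 burnt (F count now 0)
Fire out after step 8
Initially T: 21, now '.': 22
Total burnt (originally-T cells now '.'): 13

Answer: 13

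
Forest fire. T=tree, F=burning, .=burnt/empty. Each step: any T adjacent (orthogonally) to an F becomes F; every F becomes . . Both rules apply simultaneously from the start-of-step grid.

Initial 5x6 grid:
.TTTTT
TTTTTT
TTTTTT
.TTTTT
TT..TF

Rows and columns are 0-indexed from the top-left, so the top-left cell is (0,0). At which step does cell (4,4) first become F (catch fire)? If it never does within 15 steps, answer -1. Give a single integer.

Step 1: cell (4,4)='F' (+2 fires, +1 burnt)
  -> target ignites at step 1
Step 2: cell (4,4)='.' (+2 fires, +2 burnt)
Step 3: cell (4,4)='.' (+3 fires, +2 burnt)
Step 4: cell (4,4)='.' (+4 fires, +3 burnt)
Step 5: cell (4,4)='.' (+4 fires, +4 burnt)
Step 6: cell (4,4)='.' (+4 fires, +4 burnt)
Step 7: cell (4,4)='.' (+4 fires, +4 burnt)
Step 8: cell (4,4)='.' (+2 fires, +4 burnt)
Step 9: cell (4,4)='.' (+0 fires, +2 burnt)
  fire out at step 9

1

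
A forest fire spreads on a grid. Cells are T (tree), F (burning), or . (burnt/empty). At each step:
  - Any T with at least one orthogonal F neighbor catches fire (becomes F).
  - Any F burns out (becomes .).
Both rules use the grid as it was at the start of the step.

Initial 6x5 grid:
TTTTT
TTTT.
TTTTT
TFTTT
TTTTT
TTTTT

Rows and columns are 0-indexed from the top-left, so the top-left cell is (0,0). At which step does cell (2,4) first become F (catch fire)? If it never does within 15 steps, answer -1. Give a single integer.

Step 1: cell (2,4)='T' (+4 fires, +1 burnt)
Step 2: cell (2,4)='T' (+7 fires, +4 burnt)
Step 3: cell (2,4)='T' (+8 fires, +7 burnt)
Step 4: cell (2,4)='F' (+6 fires, +8 burnt)
  -> target ignites at step 4
Step 5: cell (2,4)='.' (+2 fires, +6 burnt)
Step 6: cell (2,4)='.' (+1 fires, +2 burnt)
Step 7: cell (2,4)='.' (+0 fires, +1 burnt)
  fire out at step 7

4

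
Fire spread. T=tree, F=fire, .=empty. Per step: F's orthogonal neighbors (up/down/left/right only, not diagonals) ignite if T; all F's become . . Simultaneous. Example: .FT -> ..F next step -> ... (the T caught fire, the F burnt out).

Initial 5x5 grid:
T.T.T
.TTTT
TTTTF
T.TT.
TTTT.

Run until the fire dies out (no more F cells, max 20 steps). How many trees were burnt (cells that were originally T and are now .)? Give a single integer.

Step 1: +2 fires, +1 burnt (F count now 2)
Step 2: +4 fires, +2 burnt (F count now 4)
Step 3: +4 fires, +4 burnt (F count now 4)
Step 4: +4 fires, +4 burnt (F count now 4)
Step 5: +2 fires, +4 burnt (F count now 2)
Step 6: +1 fires, +2 burnt (F count now 1)
Step 7: +0 fires, +1 burnt (F count now 0)
Fire out after step 7
Initially T: 18, now '.': 24
Total burnt (originally-T cells now '.'): 17

Answer: 17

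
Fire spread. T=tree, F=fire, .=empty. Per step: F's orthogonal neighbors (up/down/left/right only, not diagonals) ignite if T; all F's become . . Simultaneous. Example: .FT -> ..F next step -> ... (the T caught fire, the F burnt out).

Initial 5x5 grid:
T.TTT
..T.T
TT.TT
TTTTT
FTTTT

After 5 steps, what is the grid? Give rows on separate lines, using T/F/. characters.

Step 1: 2 trees catch fire, 1 burn out
  T.TTT
  ..T.T
  TT.TT
  FTTTT
  .FTTT
Step 2: 3 trees catch fire, 2 burn out
  T.TTT
  ..T.T
  FT.TT
  .FTTT
  ..FTT
Step 3: 3 trees catch fire, 3 burn out
  T.TTT
  ..T.T
  .F.TT
  ..FTT
  ...FT
Step 4: 2 trees catch fire, 3 burn out
  T.TTT
  ..T.T
  ...TT
  ...FT
  ....F
Step 5: 2 trees catch fire, 2 burn out
  T.TTT
  ..T.T
  ...FT
  ....F
  .....

T.TTT
..T.T
...FT
....F
.....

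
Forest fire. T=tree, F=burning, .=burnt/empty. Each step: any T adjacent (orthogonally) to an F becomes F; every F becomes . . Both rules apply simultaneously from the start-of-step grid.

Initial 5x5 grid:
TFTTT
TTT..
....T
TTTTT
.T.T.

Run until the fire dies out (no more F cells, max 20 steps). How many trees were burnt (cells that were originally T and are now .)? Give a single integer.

Step 1: +3 fires, +1 burnt (F count now 3)
Step 2: +3 fires, +3 burnt (F count now 3)
Step 3: +1 fires, +3 burnt (F count now 1)
Step 4: +0 fires, +1 burnt (F count now 0)
Fire out after step 4
Initially T: 15, now '.': 17
Total burnt (originally-T cells now '.'): 7

Answer: 7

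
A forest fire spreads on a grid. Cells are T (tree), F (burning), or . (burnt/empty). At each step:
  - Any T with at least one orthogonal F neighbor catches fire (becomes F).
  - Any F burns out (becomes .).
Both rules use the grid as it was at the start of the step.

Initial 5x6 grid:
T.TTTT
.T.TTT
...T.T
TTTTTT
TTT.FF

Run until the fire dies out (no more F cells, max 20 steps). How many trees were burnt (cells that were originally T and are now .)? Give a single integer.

Step 1: +2 fires, +2 burnt (F count now 2)
Step 2: +2 fires, +2 burnt (F count now 2)
Step 3: +3 fires, +2 burnt (F count now 3)
Step 4: +5 fires, +3 burnt (F count now 5)
Step 5: +4 fires, +5 burnt (F count now 4)
Step 6: +2 fires, +4 burnt (F count now 2)
Step 7: +0 fires, +2 burnt (F count now 0)
Fire out after step 7
Initially T: 20, now '.': 28
Total burnt (originally-T cells now '.'): 18

Answer: 18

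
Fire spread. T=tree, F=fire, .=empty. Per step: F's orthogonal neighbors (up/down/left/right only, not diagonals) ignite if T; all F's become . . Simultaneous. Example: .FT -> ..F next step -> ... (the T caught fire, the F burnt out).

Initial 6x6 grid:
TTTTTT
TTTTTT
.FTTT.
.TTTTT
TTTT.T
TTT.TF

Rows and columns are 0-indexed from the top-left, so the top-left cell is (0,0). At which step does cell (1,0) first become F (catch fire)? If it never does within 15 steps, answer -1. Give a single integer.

Step 1: cell (1,0)='T' (+5 fires, +2 burnt)
Step 2: cell (1,0)='F' (+7 fires, +5 burnt)
  -> target ignites at step 2
Step 3: cell (1,0)='.' (+9 fires, +7 burnt)
Step 4: cell (1,0)='.' (+5 fires, +9 burnt)
Step 5: cell (1,0)='.' (+2 fires, +5 burnt)
Step 6: cell (1,0)='.' (+1 fires, +2 burnt)
Step 7: cell (1,0)='.' (+0 fires, +1 burnt)
  fire out at step 7

2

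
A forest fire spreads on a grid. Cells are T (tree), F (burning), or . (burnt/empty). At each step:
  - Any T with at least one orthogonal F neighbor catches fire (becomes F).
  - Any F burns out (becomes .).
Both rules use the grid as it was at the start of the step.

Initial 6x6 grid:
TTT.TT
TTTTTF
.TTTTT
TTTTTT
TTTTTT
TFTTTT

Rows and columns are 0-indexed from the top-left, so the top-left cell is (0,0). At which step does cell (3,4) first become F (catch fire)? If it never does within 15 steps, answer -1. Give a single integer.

Step 1: cell (3,4)='T' (+6 fires, +2 burnt)
Step 2: cell (3,4)='T' (+8 fires, +6 burnt)
Step 3: cell (3,4)='F' (+9 fires, +8 burnt)
  -> target ignites at step 3
Step 4: cell (3,4)='.' (+6 fires, +9 burnt)
Step 5: cell (3,4)='.' (+2 fires, +6 burnt)
Step 6: cell (3,4)='.' (+1 fires, +2 burnt)
Step 7: cell (3,4)='.' (+0 fires, +1 burnt)
  fire out at step 7

3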